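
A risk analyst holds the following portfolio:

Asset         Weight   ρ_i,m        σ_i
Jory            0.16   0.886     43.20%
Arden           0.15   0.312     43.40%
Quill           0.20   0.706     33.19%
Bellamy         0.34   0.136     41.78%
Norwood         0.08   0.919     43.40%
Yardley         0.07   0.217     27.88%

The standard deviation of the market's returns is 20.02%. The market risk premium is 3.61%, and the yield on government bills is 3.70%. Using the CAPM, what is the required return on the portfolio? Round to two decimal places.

7.02%

β_Jory = 0.886 × 43.20% / 20.02% = 1.9118
β_Arden = 0.312 × 43.40% / 20.02% = 0.6764
β_Quill = 0.706 × 33.19% / 20.02% = 1.1704
β_Bellamy = 0.136 × 41.78% / 20.02% = 0.2838
β_Norwood = 0.919 × 43.40% / 20.02% = 1.9922
β_Yardley = 0.217 × 27.88% / 20.02% = 0.3022
β_P = Σ w_i β_i = 0.16×1.9118 + 0.15×0.6764 + 0.20×1.1704 + 0.34×0.2838 + 0.08×1.9922 + 0.07×0.3022 = 0.9185
E(R_P) = R_f + β_P × MRP = 3.70% + 0.9185 × 3.61% = 7.02%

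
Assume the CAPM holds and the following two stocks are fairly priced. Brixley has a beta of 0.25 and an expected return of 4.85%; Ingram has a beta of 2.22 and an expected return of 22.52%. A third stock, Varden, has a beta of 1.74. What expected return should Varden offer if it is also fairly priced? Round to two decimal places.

18.21%

MRP (SML slope) = (22.52% − 4.85%) / (2.22 − 0.25) = 17.67% / 1.97 = 8.9695%
R_f (intercept) = 4.85% − 0.25 × 8.9695% = 2.6076%
E(R_Varden) = R_f + β × MRP = 2.6076% + 1.74 × 8.9695% = 18.21%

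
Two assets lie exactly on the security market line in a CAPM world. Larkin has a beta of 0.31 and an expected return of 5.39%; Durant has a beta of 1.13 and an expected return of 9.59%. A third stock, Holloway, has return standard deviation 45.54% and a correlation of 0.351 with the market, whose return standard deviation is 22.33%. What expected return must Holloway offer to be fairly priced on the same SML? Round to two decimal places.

7.47%

MRP = (9.59% − 5.39%) / (1.13 − 0.31) = 5.1220%
R_f = 5.39% − 0.31 × 5.1220% = 3.8022%
β_Holloway = ρ·σ_i/σ_m = 0.351 × 45.54 / 22.33 = 0.7158
E(R_Holloway) = R_f + β × MRP = 3.8022% + 0.7158 × 5.1220% = 7.47%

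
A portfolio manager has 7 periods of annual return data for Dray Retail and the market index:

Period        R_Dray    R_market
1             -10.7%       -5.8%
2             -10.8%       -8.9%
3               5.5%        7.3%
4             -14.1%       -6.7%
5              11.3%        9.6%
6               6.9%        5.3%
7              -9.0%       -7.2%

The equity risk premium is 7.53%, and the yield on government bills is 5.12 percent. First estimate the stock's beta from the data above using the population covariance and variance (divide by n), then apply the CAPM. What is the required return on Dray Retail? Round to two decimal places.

14.77%

Mean R_i = (-10.7 − 10.8 + 5.5 − 14.1 + 11.3 + 6.9 − 9.0) / 7 = -2.9857%
Mean R_m = (-5.8 − 8.9 + 7.3 − 6.7 + 9.6 + 5.3 − 7.2) / 7 = -0.9143%
Σ(R_i − R̄_i)(R_m − R̄_m) = 483.5414  ⇒  Cov = 483.5414 / 7 = 69.0773
Σ(R_m − R̄_m)² = 377.2686  ⇒  Var(R_m) = 377.2686 / 7 = 53.8955
β = Cov / Var(R_m) = 69.0773 / 53.8955 = 1.2817
E(R) = R_f + β × MRP = 5.12% + 1.2817 × 7.53% = 14.77%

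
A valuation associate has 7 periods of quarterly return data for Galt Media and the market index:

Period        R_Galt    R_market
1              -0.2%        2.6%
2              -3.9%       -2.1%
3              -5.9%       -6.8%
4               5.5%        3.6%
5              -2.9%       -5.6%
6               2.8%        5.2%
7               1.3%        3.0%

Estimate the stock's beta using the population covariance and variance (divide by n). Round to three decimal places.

0.742

Mean R_i = (-0.2 − 3.9 − 5.9 + 5.5 − 2.9 + 2.8 + 1.3) / 7 = -0.4714%
Mean R_m = (2.6 − 2.1 − 6.8 + 3.6 − 5.6 + 5.2 + 3.0) / 7 = -0.0143%
Σ(R_i − R̄_i)(R_m − R̄_m) = 102.2429  ⇒  Cov = 102.2429 / 7 = 14.6061
Σ(R_m − R̄_m)² = 137.7686  ⇒  Var(R_m) = 137.7686 / 7 = 19.6812
β = Cov / Var(R_m) = 14.6061 / 19.6812 = 0.7421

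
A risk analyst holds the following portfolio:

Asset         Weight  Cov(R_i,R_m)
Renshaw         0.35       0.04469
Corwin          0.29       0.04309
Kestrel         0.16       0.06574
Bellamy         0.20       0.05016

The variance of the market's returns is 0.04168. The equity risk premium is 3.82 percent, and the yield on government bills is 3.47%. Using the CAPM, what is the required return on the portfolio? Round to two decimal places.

7.93%

β_Renshaw = 0.04469 / 0.04168 = 1.0722
β_Corwin = 0.04309 / 0.04168 = 1.0338
β_Kestrel = 0.06574 / 0.04168 = 1.5773
β_Bellamy = 0.05016 / 0.04168 = 1.2035
β_P = Σ w_i β_i = 0.35×1.0722 + 0.29×1.0338 + 0.16×1.5773 + 0.20×1.2035 = 1.1681
E(R_P) = R_f + β_P × MRP = 3.47% + 1.1681 × 3.82% = 7.93%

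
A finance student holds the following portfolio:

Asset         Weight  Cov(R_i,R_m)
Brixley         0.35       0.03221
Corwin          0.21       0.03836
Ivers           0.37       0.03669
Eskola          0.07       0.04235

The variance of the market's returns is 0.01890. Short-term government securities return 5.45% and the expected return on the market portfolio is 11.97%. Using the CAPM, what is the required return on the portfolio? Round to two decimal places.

β_Brixley = 0.03221 / 0.01890 = 1.7042
β_Corwin = 0.03836 / 0.01890 = 2.0296
β_Ivers = 0.03669 / 0.01890 = 1.9413
β_Eskola = 0.04235 / 0.01890 = 2.2407
β_P = Σ w_i β_i = 0.35×1.7042 + 0.21×2.0296 + 0.37×1.9413 + 0.07×2.2407 = 1.8978
MRP = 11.97% − 5.45% = 6.52%
E(R_P) = R_f + β_P × MRP = 5.45% + 1.8978 × 6.52% = 17.82%

17.82%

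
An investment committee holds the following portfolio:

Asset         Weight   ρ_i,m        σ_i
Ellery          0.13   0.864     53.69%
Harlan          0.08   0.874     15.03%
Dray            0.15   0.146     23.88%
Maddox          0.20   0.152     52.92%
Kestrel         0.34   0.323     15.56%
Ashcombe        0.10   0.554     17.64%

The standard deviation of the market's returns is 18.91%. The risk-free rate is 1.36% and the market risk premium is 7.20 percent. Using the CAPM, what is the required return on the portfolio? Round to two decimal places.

5.89%

β_Ellery = 0.864 × 53.69% / 18.91% = 2.4531
β_Harlan = 0.874 × 15.03% / 18.91% = 0.6947
β_Dray = 0.146 × 23.88% / 18.91% = 0.1844
β_Maddox = 0.152 × 52.92% / 18.91% = 0.4254
β_Kestrel = 0.323 × 15.56% / 18.91% = 0.2658
β_Ashcombe = 0.554 × 17.64% / 18.91% = 0.5168
β_P = Σ w_i β_i = 0.13×2.4531 + 0.08×0.6947 + 0.15×0.1844 + 0.20×0.4254 + 0.34×0.2658 + 0.10×0.5168 = 0.6293
E(R_P) = R_f + β_P × MRP = 1.36% + 0.6293 × 7.20% = 5.89%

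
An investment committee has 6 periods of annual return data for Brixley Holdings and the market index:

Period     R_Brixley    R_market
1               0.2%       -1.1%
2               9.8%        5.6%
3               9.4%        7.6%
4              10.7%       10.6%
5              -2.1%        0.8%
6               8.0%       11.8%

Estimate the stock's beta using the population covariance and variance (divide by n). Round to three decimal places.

Mean R_i = (0.2 + 9.8 + 9.4 + 10.7 − 2.1 + 8.0) / 6 = 6.0000%
Mean R_m = (-1.1 + 5.6 + 7.6 + 10.6 + 0.8 + 11.8) / 6 = 5.8833%
Σ(R_i − R̄_i)(R_m − R̄_m) = 120.4400  ⇒  Cov = 120.4400 / 6 = 20.0733
Σ(R_m − R̄_m)² = 134.8883  ⇒  Var(R_m) = 134.8883 / 6 = 22.4814
β = Cov / Var(R_m) = 20.0733 / 22.4814 = 0.8929

0.893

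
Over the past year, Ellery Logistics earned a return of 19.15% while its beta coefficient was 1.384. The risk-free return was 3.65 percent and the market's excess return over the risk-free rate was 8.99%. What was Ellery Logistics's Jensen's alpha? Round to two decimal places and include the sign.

CAPM benchmark = R_f + β(R_m − R_f) = 3.65% + 1.384 × 8.99% = 16.09216%
α = actual − benchmark = 19.15% − 16.09216% = +3.06%

+3.06%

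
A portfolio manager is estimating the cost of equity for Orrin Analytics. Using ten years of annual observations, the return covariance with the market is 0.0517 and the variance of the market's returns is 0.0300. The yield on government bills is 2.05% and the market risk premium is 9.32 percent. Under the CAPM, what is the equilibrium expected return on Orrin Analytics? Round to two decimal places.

β = Cov(R_i, R_m) / Var(R_m) = 0.0517 / 0.0300 = 1.7233
E(R) = R_f + β × MRP = 2.05% + 1.7233 × 9.32% = 18.11%

18.11%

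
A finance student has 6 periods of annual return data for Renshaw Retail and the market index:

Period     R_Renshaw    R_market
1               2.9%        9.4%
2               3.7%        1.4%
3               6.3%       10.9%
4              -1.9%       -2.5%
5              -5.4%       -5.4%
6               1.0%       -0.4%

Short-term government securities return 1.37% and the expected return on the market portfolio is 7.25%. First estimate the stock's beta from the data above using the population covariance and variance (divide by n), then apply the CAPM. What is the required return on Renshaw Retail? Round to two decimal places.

4.65%

Mean R_i = (2.9 + 3.7 + 6.3 − 1.9 − 5.4 + 1.0) / 6 = 1.1000%
Mean R_m = (9.4 + 1.4 + 10.9 − 2.5 − 5.4 − 0.4) / 6 = 2.2333%
Σ(R_i − R̄_i)(R_m − R̄_m) = 119.8800  ⇒  Cov = 119.8800 / 6 = 19.9800
Σ(R_m − R̄_m)² = 214.7733  ⇒  Var(R_m) = 214.7733 / 6 = 35.7956
β = Cov / Var(R_m) = 19.9800 / 35.7956 = 0.5582
MRP = 7.25% − 1.37% = 5.88%
E(R) = R_f + β × MRP = 1.37% + 0.5582 × 5.88% = 4.65%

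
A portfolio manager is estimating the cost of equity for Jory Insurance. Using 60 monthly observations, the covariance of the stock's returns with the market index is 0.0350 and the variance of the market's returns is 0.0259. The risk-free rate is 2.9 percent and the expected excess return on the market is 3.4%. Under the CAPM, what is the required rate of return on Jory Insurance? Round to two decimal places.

7.49%

β = Cov(R_i, R_m) / Var(R_m) = 0.0350 / 0.0259 = 1.3514
E(R) = R_f + β × MRP = 2.9% + 1.3514 × 3.4% = 7.49%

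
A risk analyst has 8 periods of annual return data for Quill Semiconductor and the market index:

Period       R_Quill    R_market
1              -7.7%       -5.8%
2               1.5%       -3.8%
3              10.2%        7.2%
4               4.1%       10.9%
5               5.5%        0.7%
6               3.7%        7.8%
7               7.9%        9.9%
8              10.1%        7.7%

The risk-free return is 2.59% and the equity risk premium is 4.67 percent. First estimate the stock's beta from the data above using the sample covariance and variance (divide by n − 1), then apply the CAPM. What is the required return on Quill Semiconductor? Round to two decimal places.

5.72%

Mean R_i = (-7.7 + 1.5 + 10.2 + 4.1 + 5.5 + 3.7 + 7.9 + 10.1) / 8 = 4.4125%
Mean R_m = (-5.8 − 3.8 + 7.2 + 10.9 + 0.7 + 7.8 + 9.9 + 7.7) / 8 = 4.3250%
Σ(R_i − R̄_i)(R_m − R̄_m) = 193.1075  ⇒  Cov = 193.1075 / 7 = 27.5868
Σ(R_m − R̄_m)² = 287.7150  ⇒  Var(R_m) = 287.7150 / 7 = 41.1021
β = Cov / Var(R_m) = 27.5868 / 41.1021 = 0.6712
E(R) = R_f + β × MRP = 2.59% + 0.6712 × 4.67% = 5.72%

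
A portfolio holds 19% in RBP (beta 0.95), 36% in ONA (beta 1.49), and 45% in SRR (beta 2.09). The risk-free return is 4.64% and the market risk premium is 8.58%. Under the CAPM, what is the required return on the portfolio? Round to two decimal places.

18.86%

β_P = Σ w_i β_i = 0.19×0.95 + 0.36×1.49 + 0.45×2.09 = 1.6574
E(R_P) = R_f + β_P × MRP = 4.64% + 1.6574 × 8.58% = 18.86%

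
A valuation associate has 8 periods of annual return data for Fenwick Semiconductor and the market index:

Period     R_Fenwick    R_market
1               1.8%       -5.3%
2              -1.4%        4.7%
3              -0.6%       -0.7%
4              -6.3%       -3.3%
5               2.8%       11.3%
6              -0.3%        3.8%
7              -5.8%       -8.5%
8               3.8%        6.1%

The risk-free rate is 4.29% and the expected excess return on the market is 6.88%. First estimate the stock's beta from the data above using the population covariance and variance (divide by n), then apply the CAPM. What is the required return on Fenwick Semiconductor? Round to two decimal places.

Mean R_i = (1.8 − 1.4 − 0.6 − 6.3 + 2.8 − 0.3 − 5.8 + 3.8) / 8 = -0.7500%
Mean R_m = (-5.3 + 4.7 − 0.7 − 3.3 + 11.3 + 3.8 − 8.5 + 6.1) / 8 = 1.0125%
Σ(R_i − R̄_i)(R_m − R̄_m) = 114.1450  ⇒  Cov = 114.1450 / 8 = 14.2681
Σ(R_m − R̄_m)² = 304.9488  ⇒  Var(R_m) = 304.9488 / 8 = 38.1186
β = Cov / Var(R_m) = 14.2681 / 38.1186 = 0.3743
E(R) = R_f + β × MRP = 4.29% + 0.3743 × 6.88% = 6.87%

6.87%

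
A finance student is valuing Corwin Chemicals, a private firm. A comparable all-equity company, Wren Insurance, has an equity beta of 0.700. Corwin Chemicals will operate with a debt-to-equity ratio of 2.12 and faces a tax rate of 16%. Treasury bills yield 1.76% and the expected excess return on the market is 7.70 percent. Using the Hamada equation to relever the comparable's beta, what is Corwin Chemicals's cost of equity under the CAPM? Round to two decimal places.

β_L = β_U × [1 + (1 − t)(D/E)] = 0.700 × [1 + (1 − 0.16) × 2.12]
    = 0.700 × [1 + 0.84 × 2.12] = 0.700 × 2.7808 = 1.9466
E(R) = R_f + β_L × MRP = 1.76% + 1.9466 × 7.70% = 16.75%

16.75%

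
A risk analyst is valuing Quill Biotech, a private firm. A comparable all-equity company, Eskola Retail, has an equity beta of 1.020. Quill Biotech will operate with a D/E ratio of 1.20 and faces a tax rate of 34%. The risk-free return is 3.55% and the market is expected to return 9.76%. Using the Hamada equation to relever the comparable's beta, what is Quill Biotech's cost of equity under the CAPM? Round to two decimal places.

14.90%

β_L = β_U × [1 + (1 − t)(D/E)] = 1.020 × [1 + (1 − 0.34) × 1.20]
    = 1.020 × [1 + 0.66 × 1.20] = 1.020 × 1.7920 = 1.8278
MRP = 9.76% − 3.55% = 6.21%
E(R) = R_f + β_L × MRP = 3.55% + 1.8278 × 6.21% = 14.90%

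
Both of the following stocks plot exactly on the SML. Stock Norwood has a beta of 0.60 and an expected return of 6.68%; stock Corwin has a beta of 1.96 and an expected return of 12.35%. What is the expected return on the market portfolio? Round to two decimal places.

Both satisfy E(R) = R_f + β·MRP, so the slope of the SML is
MRP = (12.35% − 6.68%) / (1.96 − 0.60) = 5.67% / 1.36 = 4.1691%
R_f = E(R_Norwood) − β_Norwood·MRP = 6.68% − 0.60 × 4.1691% = 4.1785%
E(R_m) = R_f + MRP = 4.1785% + 4.1691% = 8.35%

8.35%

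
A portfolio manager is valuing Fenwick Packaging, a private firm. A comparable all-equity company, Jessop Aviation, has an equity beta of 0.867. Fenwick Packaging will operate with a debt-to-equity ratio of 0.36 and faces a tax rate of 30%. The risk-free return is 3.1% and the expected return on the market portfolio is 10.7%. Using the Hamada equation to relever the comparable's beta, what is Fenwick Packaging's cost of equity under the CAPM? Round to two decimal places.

β_L = β_U × [1 + (1 − t)(D/E)] = 0.867 × [1 + (1 − 0.30) × 0.36]
    = 0.867 × [1 + 0.70 × 0.36] = 0.867 × 1.2520 = 1.0855
MRP = 10.7% − 3.1% = 7.60%
E(R) = R_f + β_L × MRP = 3.1% + 1.0855 × 7.6% = 11.35%

11.35%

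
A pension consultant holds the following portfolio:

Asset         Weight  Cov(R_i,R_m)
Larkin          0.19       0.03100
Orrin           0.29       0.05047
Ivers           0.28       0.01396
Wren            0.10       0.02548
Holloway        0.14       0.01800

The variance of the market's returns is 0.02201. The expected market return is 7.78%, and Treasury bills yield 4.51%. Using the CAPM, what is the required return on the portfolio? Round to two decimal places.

8.89%

β_Larkin = 0.03100 / 0.02201 = 1.4085
β_Orrin = 0.05047 / 0.02201 = 2.2930
β_Ivers = 0.01396 / 0.02201 = 0.6343
β_Wren = 0.02548 / 0.02201 = 1.1577
β_Holloway = 0.01800 / 0.02201 = 0.8178
β_P = Σ w_i β_i = 0.19×1.4085 + 0.29×2.2930 + 0.28×0.6343 + 0.10×1.1577 + 0.14×0.8178 = 1.3405
MRP = 7.78% − 4.51% = 3.27%
E(R_P) = R_f + β_P × MRP = 4.51% + 1.3405 × 3.27% = 8.89%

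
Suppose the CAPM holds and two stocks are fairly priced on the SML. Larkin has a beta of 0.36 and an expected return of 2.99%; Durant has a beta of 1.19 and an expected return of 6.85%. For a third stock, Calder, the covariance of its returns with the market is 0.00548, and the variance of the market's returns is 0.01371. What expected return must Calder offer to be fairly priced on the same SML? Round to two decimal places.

MRP = (6.85% − 2.99%) / (1.19 − 0.36) = 4.6506%
R_f = 2.99% − 0.36 × 4.6506% = 1.3158%
β_Calder = Cov / Var(R_m) = 0.00548 / 0.01371 = 0.3997
E(R_Calder) = R_f + β × MRP = 1.3158% + 0.3997 × 4.6506% = 3.17%

3.17%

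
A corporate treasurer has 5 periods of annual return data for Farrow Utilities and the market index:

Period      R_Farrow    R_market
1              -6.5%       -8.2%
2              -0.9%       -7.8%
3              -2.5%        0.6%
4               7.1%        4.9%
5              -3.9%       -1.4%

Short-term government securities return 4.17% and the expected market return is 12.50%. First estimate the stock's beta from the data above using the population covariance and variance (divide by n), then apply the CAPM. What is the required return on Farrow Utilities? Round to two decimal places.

9.66%

Mean R_i = (-6.5 − 0.9 − 2.5 + 7.1 − 3.9) / 5 = -1.3400%
Mean R_m = (-8.2 − 7.8 + 0.6 + 4.9 − 1.4) / 5 = -2.3800%
Σ(R_i − R̄_i)(R_m − R̄_m) = 83.1240  ⇒  Cov = 83.1240 / 5 = 16.6248
Σ(R_m − R̄_m)² = 126.0880  ⇒  Var(R_m) = 126.0880 / 5 = 25.2176
β = Cov / Var(R_m) = 16.6248 / 25.2176 = 0.6593
MRP = 12.50% − 4.17% = 8.33%
E(R) = R_f + β × MRP = 4.17% + 0.6593 × 8.33% = 9.66%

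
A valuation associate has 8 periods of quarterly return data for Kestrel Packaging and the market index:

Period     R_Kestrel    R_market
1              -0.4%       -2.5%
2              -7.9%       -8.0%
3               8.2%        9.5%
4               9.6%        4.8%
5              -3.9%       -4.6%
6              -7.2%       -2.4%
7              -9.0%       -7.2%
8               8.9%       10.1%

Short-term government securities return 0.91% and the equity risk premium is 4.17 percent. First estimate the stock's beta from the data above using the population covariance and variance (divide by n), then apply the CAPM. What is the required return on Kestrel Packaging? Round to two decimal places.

Mean R_i = (-0.4 − 7.9 + 8.2 + 9.6 − 3.9 − 7.2 − 9.0 + 8.9) / 8 = -0.2125%
Mean R_m = (-2.5 − 8.0 + 9.5 + 4.8 − 4.6 − 2.4 − 7.2 + 10.1) / 8 = -0.0375%
Σ(R_i − R̄_i)(R_m − R̄_m) = 378.0263  ⇒  Cov = 378.0263 / 8 = 47.2533
Σ(R_m − R̄_m)² = 364.2988  ⇒  Var(R_m) = 364.2988 / 8 = 45.5374
β = Cov / Var(R_m) = 47.2533 / 45.5374 = 1.0377
E(R) = R_f + β × MRP = 0.91% + 1.0377 × 4.17% = 5.24%

5.24%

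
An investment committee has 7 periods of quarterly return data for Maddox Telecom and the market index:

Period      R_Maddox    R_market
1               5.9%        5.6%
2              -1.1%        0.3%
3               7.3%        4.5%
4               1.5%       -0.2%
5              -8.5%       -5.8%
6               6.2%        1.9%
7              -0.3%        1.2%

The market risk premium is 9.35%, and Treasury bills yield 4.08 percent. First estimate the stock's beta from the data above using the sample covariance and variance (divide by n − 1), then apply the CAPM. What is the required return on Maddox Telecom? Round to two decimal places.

17.04%

Mean R_i = (5.9 − 1.1 + 7.3 + 1.5 − 8.5 + 6.2 − 0.3) / 7 = 1.5714%
Mean R_m = (5.6 + 0.3 + 4.5 − 0.2 − 5.8 + 1.9 + 1.2) / 7 = 1.0714%
Σ(R_i − R̄_i)(R_m − R̄_m) = 114.1943  ⇒  Cov = 114.1943 / 6 = 19.0324
Σ(R_m − R̄_m)² = 82.3943  ⇒  Var(R_m) = 82.3943 / 6 = 13.7324
β = Cov / Var(R_m) = 19.0324 / 13.7324 = 1.3859
E(R) = R_f + β × MRP = 4.08% + 1.3859 × 9.35% = 17.04%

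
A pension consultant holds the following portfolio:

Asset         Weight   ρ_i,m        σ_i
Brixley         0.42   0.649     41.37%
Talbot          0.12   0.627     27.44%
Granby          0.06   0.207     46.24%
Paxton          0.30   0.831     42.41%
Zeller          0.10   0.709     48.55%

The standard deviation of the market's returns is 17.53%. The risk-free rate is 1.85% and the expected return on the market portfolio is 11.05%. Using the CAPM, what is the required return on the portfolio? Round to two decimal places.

16.51%

β_Brixley = 0.649 × 41.37% / 17.53% = 1.5316
β_Talbot = 0.627 × 27.44% / 17.53% = 0.9815
β_Granby = 0.207 × 46.24% / 17.53% = 0.5460
β_Paxton = 0.831 × 42.41% / 17.53% = 2.0104
β_Zeller = 0.709 × 48.55% / 17.53% = 1.9636
β_P = Σ w_i β_i = 0.42×1.5316 + 0.12×0.9815 + 0.06×0.5460 + 0.30×2.0104 + 0.10×1.9636 = 1.5933
MRP = 11.05% − 1.85% = 9.20%
E(R_P) = R_f + β_P × MRP = 1.85% + 1.5933 × 9.20% = 16.51%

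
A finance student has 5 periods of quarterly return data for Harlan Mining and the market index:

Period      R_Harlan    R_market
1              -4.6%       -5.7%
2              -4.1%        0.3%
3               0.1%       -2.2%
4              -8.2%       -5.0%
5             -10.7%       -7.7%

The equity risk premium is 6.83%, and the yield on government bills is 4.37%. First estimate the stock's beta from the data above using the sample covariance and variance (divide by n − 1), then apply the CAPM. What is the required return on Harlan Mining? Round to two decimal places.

Mean R_i = (-4.6 − 4.1 + 0.1 − 8.2 − 10.7) / 5 = -5.5000%
Mean R_m = (-5.7 + 0.3 − 2.2 − 5.0 − 7.7) / 5 = -4.0600%
Σ(R_i − R̄_i)(R_m − R̄_m) = 36.5100  ⇒  Cov = 36.5100 / 4 = 9.1275
Σ(R_m − R̄_m)² = 39.2920  ⇒  Var(R_m) = 39.2920 / 4 = 9.8230
β = Cov / Var(R_m) = 9.1275 / 9.8230 = 0.9292
E(R) = R_f + β × MRP = 4.37% + 0.9292 × 6.83% = 10.72%

10.72%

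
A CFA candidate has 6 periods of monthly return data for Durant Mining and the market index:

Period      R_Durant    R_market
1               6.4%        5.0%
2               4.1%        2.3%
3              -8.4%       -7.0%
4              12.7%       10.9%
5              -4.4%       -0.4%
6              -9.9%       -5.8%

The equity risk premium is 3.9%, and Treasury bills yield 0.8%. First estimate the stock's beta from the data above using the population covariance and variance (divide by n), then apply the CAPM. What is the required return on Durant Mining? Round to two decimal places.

Mean R_i = (6.4 + 4.1 − 8.4 + 12.7 − 4.4 − 9.9) / 6 = 0.0833%
Mean R_m = (5.0 + 2.3 − 7.0 + 10.9 − 0.4 − 5.8) / 6 = 0.8333%
Σ(R_i − R̄_i)(R_m − R̄_m) = 297.4233  ⇒  Cov = 297.4233 / 6 = 49.5706
Σ(R_m − R̄_m)² = 227.7333  ⇒  Var(R_m) = 227.7333 / 6 = 37.9556
β = Cov / Var(R_m) = 49.5706 / 37.9556 = 1.3060
E(R) = R_f + β × MRP = 0.8% + 1.3060 × 3.9% = 5.89%

5.89%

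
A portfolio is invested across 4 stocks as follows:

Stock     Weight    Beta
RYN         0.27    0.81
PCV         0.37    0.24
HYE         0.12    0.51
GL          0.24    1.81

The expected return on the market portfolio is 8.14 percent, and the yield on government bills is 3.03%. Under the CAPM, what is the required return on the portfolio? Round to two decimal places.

7.13%

β_P = Σ w_i β_i = 0.27×0.81 + 0.37×0.24 + 0.12×0.51 + 0.24×1.81 = 0.8031
MRP = 8.14% − 3.03% = 5.11%
E(R_P) = R_f + β_P × MRP = 3.03% + 0.8031 × 5.11% = 7.13%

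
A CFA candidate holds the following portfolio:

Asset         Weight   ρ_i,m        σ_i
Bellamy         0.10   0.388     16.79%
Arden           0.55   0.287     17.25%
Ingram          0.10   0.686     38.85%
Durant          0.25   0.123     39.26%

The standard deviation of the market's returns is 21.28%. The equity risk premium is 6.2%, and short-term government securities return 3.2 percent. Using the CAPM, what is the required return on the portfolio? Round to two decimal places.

β_Bellamy = 0.388 × 16.79% / 21.28% = 0.3061
β_Arden = 0.287 × 17.25% / 21.28% = 0.2326
β_Ingram = 0.686 × 38.85% / 21.28% = 1.2524
β_Durant = 0.123 × 39.26% / 21.28% = 0.2269
β_P = Σ w_i β_i = 0.10×0.3061 + 0.55×0.2326 + 0.10×1.2524 + 0.25×0.2269 = 0.3405
E(R_P) = R_f + β_P × MRP = 3.2% + 0.3405 × 6.2% = 5.31%

5.31%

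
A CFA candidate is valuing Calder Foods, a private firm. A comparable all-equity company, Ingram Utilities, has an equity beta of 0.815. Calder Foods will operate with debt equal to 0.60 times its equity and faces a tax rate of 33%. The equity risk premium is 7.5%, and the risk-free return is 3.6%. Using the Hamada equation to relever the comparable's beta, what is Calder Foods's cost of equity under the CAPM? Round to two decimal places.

12.17%

β_L = β_U × [1 + (1 − t)(D/E)] = 0.815 × [1 + (1 − 0.33) × 0.60]
    = 0.815 × [1 + 0.67 × 0.60] = 0.815 × 1.4020 = 1.1426
E(R) = R_f + β_L × MRP = 3.6% + 1.1426 × 7.5% = 12.17%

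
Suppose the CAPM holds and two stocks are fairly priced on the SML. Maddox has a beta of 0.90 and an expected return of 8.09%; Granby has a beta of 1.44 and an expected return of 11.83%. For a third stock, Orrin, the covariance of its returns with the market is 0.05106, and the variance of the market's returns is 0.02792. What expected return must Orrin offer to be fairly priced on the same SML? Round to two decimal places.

14.52%

MRP = (11.83% − 8.09%) / (1.44 − 0.90) = 6.9259%
R_f = 8.09% − 0.90 × 6.9259% = 1.8567%
β_Orrin = Cov / Var(R_m) = 0.05106 / 0.02792 = 1.8288
E(R_Orrin) = R_f + β × MRP = 1.8567% + 1.8288 × 6.9259% = 14.52%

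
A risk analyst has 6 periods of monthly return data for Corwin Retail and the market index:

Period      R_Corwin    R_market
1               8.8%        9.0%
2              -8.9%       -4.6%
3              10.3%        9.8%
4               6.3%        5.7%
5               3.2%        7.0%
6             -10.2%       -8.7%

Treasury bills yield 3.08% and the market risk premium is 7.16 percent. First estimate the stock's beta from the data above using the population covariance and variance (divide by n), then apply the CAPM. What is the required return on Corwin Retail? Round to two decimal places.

Mean R_i = (8.8 − 8.9 + 10.3 + 6.3 + 3.2 − 10.2) / 6 = 1.5833%
Mean R_m = (9.0 − 4.6 + 9.8 + 5.7 + 7.0 − 8.7) / 6 = 3.0333%
Σ(R_i − R̄_i)(R_m − R̄_m) = 339.3133  ⇒  Cov = 339.3133 / 6 = 56.5522
Σ(R_m − R̄_m)² = 300.1733  ⇒  Var(R_m) = 300.1733 / 6 = 50.0289
β = Cov / Var(R_m) = 56.5522 / 50.0289 = 1.1304
E(R) = R_f + β × MRP = 3.08% + 1.1304 × 7.16% = 11.17%

11.17%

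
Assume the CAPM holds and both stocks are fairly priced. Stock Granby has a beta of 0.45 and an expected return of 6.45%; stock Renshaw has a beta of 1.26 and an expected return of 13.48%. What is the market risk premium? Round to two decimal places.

Both satisfy E(R) = R_f + β·MRP, so the slope of the SML is
MRP = (13.48% − 6.45%) / (1.26 − 0.45) = 7.03% / 0.81 = 8.6790%

8.68%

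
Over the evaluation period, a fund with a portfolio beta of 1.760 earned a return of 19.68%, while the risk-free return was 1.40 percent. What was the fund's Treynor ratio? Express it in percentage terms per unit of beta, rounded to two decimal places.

Treynor = (R_P − R_f) / β_P = (19.68% − 1.40%) / 1.7600 = 18.28% / 1.7600 = 10.39%

10.39%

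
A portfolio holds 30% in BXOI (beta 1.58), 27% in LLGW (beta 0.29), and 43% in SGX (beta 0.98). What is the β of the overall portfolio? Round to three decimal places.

0.974

β_P = Σ w_i β_i = 0.30×1.58 + 0.27×0.29 + 0.43×0.98 = 0.9737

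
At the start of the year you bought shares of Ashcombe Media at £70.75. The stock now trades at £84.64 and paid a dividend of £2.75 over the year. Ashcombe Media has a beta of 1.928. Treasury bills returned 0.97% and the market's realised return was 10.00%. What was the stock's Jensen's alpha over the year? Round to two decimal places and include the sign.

+5.14%

Realised HPR = (P1 + D1 − P0) / P0 = (84.64 + 2.75 − 70.75) / 70.75 = 16.64 / 70.75 = 23.5194%
MRP = 10.00% − 0.97% = 9.03%
CAPM required = R_f + β·MRP = 0.97% + 1.928 × 9.03% = 18.37984%
α = realised − required = 23.5194% − 18.37984% = +5.14%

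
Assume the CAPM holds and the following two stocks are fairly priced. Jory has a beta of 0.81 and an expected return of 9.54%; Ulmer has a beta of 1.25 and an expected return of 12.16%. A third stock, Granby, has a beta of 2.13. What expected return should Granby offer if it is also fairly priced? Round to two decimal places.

17.40%

MRP (SML slope) = (12.16% − 9.54%) / (1.25 − 0.81) = 2.62% / 0.44 = 5.9545%
R_f (intercept) = 9.54% − 0.81 × 5.9545% = 4.7169%
E(R_Granby) = R_f + β × MRP = 4.7169% + 2.13 × 5.9545% = 17.40%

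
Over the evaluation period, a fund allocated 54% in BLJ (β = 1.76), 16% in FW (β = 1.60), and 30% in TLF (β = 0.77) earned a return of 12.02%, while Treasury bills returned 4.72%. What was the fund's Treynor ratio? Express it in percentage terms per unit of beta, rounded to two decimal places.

5.08%

β_P = 0.54×1.76 + 0.16×1.60 + 0.30×0.77 = 1.4374
Treynor = (R_P − R_f) / β_P = (12.02% − 4.72%) / 1.4374 = 7.30% / 1.4374 = 5.08%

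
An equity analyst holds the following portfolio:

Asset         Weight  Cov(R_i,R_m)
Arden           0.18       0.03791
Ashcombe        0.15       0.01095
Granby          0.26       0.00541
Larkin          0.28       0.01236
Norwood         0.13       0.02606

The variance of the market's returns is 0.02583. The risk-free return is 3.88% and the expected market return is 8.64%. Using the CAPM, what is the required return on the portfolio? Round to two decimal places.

6.96%

β_Arden = 0.03791 / 0.02583 = 1.4677
β_Ashcombe = 0.01095 / 0.02583 = 0.4239
β_Granby = 0.00541 / 0.02583 = 0.2094
β_Larkin = 0.01236 / 0.02583 = 0.4785
β_Norwood = 0.02606 / 0.02583 = 1.0089
β_P = Σ w_i β_i = 0.18×1.4677 + 0.15×0.4239 + 0.26×0.2094 + 0.28×0.4785 + 0.13×1.0089 = 0.6474
MRP = 8.64% − 3.88% = 4.76%
E(R_P) = R_f + β_P × MRP = 3.88% + 0.6474 × 4.76% = 6.96%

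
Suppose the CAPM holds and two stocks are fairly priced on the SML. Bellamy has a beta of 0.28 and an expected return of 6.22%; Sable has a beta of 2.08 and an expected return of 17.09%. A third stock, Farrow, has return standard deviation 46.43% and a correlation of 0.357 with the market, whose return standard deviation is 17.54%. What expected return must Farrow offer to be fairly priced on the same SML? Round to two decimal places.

10.24%

MRP = (17.09% − 6.22%) / (2.08 − 0.28) = 6.0389%
R_f = 6.22% − 0.28 × 6.0389% = 4.5291%
β_Farrow = ρ·σ_i/σ_m = 0.357 × 46.43 / 17.54 = 0.9450
E(R_Farrow) = R_f + β × MRP = 4.5291% + 0.9450 × 6.0389% = 10.24%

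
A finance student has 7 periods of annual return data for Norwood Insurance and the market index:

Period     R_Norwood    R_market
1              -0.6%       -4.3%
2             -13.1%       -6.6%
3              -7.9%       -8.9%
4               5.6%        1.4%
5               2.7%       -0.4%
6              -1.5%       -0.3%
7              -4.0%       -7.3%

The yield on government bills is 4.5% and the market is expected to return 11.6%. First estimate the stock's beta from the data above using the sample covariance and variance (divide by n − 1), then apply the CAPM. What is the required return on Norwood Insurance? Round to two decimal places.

Mean R_i = (-0.6 − 13.1 − 7.9 + 5.6 + 2.7 − 1.5 − 4.0) / 7 = -2.6857%
Mean R_m = (-4.3 − 6.6 − 8.9 + 1.4 − 0.4 − 0.3 − 7.3) / 7 = -3.7714%
Σ(R_i − R̄_i)(R_m − R̄_m) = 124.8571  ⇒  Cov = 124.8571 / 6 = 20.8095
Σ(R_m − R̄_m)² = 97.1943  ⇒  Var(R_m) = 97.1943 / 6 = 16.1991
β = Cov / Var(R_m) = 20.8095 / 16.1991 = 1.2846
MRP = 11.6% − 4.5% = 7.10%
E(R) = R_f + β × MRP = 4.5% + 1.2846 × 7.1% = 13.62%

13.62%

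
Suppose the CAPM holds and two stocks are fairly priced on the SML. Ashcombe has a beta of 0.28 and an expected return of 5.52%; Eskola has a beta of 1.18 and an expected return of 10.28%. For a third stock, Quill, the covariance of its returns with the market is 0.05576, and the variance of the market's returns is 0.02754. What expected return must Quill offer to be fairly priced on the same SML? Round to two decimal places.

MRP = (10.28% − 5.52%) / (1.18 − 0.28) = 5.2889%
R_f = 5.52% − 0.28 × 5.2889% = 4.0391%
β_Quill = Cov / Var(R_m) = 0.05576 / 0.02754 = 2.0247
E(R_Quill) = R_f + β × MRP = 4.0391% + 2.0247 × 5.2889% = 14.75%

14.75%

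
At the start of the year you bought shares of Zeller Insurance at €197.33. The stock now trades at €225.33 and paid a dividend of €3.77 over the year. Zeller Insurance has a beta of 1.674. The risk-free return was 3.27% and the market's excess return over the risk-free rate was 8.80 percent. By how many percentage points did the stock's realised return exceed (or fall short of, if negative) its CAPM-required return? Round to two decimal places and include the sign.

Realised HPR = (P1 + D1 − P0) / P0 = (225.33 + 3.77 − 197.33) / 197.33 = 31.77 / 197.33 = 16.0999%
CAPM required = R_f + β·MRP = 3.27% + 1.674 × 8.80% = 18.00120%
α = realised − required = 16.0999% − 18.00120% = -1.90%

-1.90%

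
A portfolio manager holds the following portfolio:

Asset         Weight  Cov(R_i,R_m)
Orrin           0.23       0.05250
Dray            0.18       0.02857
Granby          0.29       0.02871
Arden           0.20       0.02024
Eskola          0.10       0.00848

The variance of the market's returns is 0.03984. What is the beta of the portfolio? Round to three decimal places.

0.764

β_Orrin = 0.05250 / 0.03984 = 1.3178
β_Dray = 0.02857 / 0.03984 = 0.7171
β_Granby = 0.02871 / 0.03984 = 0.7206
β_Arden = 0.02024 / 0.03984 = 0.5080
β_Eskola = 0.00848 / 0.03984 = 0.2129
β_P = Σ w_i β_i = 0.23×1.3178 + 0.18×0.7171 + 0.29×0.7206 + 0.20×0.5080 + 0.10×0.2129 = 0.7640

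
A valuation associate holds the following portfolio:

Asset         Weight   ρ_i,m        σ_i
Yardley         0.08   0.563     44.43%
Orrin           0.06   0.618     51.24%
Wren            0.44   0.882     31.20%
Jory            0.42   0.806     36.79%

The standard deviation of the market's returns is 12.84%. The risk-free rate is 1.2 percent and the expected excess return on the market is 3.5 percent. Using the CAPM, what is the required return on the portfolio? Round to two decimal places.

8.96%

β_Yardley = 0.563 × 44.43% / 12.84% = 1.9481
β_Orrin = 0.618 × 51.24% / 12.84% = 2.4662
β_Wren = 0.882 × 31.20% / 12.84% = 2.1432
β_Jory = 0.806 × 36.79% / 12.84% = 2.3094
β_P = Σ w_i β_i = 0.08×1.9481 + 0.06×2.4662 + 0.44×2.1432 + 0.42×2.3094 = 2.2168
E(R_P) = R_f + β_P × MRP = 1.2% + 2.2168 × 3.5% = 8.96%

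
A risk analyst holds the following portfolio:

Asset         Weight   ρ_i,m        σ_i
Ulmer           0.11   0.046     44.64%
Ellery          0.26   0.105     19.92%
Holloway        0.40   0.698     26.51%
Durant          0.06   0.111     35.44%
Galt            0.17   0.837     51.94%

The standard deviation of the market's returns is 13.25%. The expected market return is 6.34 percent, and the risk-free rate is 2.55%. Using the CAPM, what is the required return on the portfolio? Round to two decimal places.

β_Ulmer = 0.046 × 44.64% / 13.25% = 0.1550
β_Ellery = 0.105 × 19.92% / 13.25% = 0.1579
β_Holloway = 0.698 × 26.51% / 13.25% = 1.3965
β_Durant = 0.111 × 35.44% / 13.25% = 0.2969
β_Galt = 0.837 × 51.94% / 13.25% = 3.2810
β_P = Σ w_i β_i = 0.11×0.1550 + 0.26×0.1579 + 0.40×1.3965 + 0.06×0.2969 + 0.17×3.2810 = 1.1923
MRP = 6.34% − 2.55% = 3.79%
E(R_P) = R_f + β_P × MRP = 2.55% + 1.1923 × 3.79% = 7.07%

7.07%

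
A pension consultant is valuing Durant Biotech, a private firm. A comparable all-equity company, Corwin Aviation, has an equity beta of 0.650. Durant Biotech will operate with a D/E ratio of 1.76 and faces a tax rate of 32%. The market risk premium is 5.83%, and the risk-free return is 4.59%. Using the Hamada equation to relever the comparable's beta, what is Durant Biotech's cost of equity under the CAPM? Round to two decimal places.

12.91%

β_L = β_U × [1 + (1 − t)(D/E)] = 0.650 × [1 + (1 − 0.32) × 1.76]
    = 0.650 × [1 + 0.68 × 1.76] = 0.650 × 2.1968 = 1.4279
E(R) = R_f + β_L × MRP = 4.59% + 1.4279 × 5.83% = 12.91%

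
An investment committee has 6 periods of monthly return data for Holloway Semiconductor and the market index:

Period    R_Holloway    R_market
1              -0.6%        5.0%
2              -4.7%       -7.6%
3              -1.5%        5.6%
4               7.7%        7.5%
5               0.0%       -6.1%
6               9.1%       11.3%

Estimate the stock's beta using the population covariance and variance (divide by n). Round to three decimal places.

0.540

Mean R_i = (-0.6 − 4.7 − 1.5 + 7.7 + 0.0 + 9.1) / 6 = 1.6667%
Mean R_m = (5.0 − 7.6 + 5.6 + 7.5 − 6.1 + 11.3) / 6 = 2.6167%
Σ(R_i − R̄_i)(R_m − R̄_m) = 158.7333  ⇒  Cov = 158.7333 / 6 = 26.4556
Σ(R_m − R̄_m)² = 294.1883  ⇒  Var(R_m) = 294.1883 / 6 = 49.0314
β = Cov / Var(R_m) = 26.4556 / 49.0314 = 0.5396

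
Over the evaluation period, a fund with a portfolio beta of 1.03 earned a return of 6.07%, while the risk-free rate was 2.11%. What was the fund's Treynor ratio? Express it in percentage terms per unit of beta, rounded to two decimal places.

3.84%

Treynor = (R_P − R_f) / β_P = (6.07% − 2.11%) / 1.0300 = 3.96% / 1.0300 = 3.84%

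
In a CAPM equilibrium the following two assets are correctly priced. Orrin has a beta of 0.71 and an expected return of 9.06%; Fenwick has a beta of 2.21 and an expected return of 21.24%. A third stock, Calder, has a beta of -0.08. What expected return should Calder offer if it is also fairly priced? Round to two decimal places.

2.65%

MRP (SML slope) = (21.24% − 9.06%) / (2.21 − 0.71) = 12.18% / 1.50 = 8.1200%
R_f (intercept) = 9.06% − 0.71 × 8.1200% = 3.2948%
E(R_Calder) = R_f + β × MRP = 3.2948% + -0.08 × 8.1200% = 2.65%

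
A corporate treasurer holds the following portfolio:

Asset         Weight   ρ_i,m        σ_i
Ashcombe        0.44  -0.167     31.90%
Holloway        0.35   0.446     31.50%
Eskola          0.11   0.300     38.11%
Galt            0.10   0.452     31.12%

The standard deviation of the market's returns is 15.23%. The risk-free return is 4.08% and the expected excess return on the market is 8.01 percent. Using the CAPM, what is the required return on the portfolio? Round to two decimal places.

6.83%

β_Ashcombe = -0.167 × 31.90% / 15.23% = -0.3498
β_Holloway = 0.446 × 31.50% / 15.23% = 0.9225
β_Eskola = 0.300 × 38.11% / 15.23% = 0.7507
β_Galt = 0.452 × 31.12% / 15.23% = 0.9236
β_P = Σ w_i β_i = 0.44×-0.3498 + 0.35×0.9225 + 0.11×0.7507 + 0.10×0.9236 = 0.3439
E(R_P) = R_f + β_P × MRP = 4.08% + 0.3439 × 8.01% = 6.83%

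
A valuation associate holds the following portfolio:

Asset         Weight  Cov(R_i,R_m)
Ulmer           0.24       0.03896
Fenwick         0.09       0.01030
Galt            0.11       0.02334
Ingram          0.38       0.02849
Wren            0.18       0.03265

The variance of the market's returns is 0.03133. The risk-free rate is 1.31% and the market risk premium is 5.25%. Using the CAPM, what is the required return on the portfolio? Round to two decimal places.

β_Ulmer = 0.03896 / 0.03133 = 1.2435
β_Fenwick = 0.01030 / 0.03133 = 0.3288
β_Galt = 0.02334 / 0.03133 = 0.7450
β_Ingram = 0.02849 / 0.03133 = 0.9094
β_Wren = 0.03265 / 0.03133 = 1.0421
β_P = Σ w_i β_i = 0.24×1.2435 + 0.09×0.3288 + 0.11×0.7450 + 0.38×0.9094 + 0.18×1.0421 = 0.9431
E(R_P) = R_f + β_P × MRP = 1.31% + 0.9431 × 5.25% = 6.26%

6.26%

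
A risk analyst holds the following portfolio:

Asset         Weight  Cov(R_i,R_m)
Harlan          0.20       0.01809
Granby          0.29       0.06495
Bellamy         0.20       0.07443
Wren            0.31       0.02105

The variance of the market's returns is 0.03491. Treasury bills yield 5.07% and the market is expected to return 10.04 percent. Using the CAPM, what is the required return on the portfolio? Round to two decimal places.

11.31%

β_Harlan = 0.01809 / 0.03491 = 0.5182
β_Granby = 0.06495 / 0.03491 = 1.8605
β_Bellamy = 0.07443 / 0.03491 = 2.1321
β_Wren = 0.02105 / 0.03491 = 0.6030
β_P = Σ w_i β_i = 0.20×0.5182 + 0.29×1.8605 + 0.20×2.1321 + 0.31×0.6030 = 1.2565
MRP = 10.04% − 5.07% = 4.97%
E(R_P) = R_f + β_P × MRP = 5.07% + 1.2565 × 4.97% = 11.31%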